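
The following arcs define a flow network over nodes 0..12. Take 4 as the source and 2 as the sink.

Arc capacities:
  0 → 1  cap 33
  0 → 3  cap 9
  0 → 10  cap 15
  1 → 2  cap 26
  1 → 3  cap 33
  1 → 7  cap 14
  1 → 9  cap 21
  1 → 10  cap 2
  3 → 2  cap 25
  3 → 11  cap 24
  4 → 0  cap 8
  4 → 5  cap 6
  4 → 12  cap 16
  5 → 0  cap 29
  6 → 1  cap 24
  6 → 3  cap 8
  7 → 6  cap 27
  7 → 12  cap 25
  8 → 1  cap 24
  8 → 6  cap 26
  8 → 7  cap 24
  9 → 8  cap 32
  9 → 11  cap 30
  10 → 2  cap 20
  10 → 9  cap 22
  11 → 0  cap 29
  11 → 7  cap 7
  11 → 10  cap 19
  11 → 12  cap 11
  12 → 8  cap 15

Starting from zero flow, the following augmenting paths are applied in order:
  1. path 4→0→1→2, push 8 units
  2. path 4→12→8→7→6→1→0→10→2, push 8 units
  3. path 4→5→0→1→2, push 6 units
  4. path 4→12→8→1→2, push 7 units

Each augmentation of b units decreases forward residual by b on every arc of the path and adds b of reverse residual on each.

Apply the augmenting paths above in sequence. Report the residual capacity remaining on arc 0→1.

after path 1 (4→0→1→2, push 8): res(0,1)=25
after path 2 (4→12→8→7→6→1→0→10→2, push 8): res(0,1)=33
after path 3 (4→5→0→1→2, push 6): res(0,1)=27
after path 4 (4→12→8→1→2, push 7): res(0,1)=27

Residual capacity of (0,1): 27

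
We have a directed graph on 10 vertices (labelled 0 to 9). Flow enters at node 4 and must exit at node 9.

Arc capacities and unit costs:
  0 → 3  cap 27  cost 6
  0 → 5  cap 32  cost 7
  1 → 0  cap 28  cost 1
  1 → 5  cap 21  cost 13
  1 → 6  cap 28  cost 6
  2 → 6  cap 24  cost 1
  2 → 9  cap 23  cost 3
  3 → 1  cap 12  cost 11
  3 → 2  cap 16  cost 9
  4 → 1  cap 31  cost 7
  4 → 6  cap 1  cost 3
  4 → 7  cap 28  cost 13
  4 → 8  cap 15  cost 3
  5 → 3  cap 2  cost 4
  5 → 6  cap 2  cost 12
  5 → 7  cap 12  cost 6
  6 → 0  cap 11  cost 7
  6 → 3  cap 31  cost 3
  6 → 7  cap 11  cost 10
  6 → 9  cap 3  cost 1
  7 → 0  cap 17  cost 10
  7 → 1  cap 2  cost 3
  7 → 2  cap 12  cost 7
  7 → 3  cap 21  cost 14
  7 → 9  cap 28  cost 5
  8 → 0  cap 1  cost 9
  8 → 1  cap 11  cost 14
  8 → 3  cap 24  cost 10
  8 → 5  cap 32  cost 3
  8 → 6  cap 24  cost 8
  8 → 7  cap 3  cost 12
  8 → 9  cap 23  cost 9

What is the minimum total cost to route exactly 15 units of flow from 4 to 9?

shortest-cost path #1: 4→6→9 push 1 @ unit cost 4 (adds 4)
shortest-cost path #2: 4→8→9 push 14 @ unit cost 12 (adds 168)
total cost = 172

Minimum cost for 15 units: 172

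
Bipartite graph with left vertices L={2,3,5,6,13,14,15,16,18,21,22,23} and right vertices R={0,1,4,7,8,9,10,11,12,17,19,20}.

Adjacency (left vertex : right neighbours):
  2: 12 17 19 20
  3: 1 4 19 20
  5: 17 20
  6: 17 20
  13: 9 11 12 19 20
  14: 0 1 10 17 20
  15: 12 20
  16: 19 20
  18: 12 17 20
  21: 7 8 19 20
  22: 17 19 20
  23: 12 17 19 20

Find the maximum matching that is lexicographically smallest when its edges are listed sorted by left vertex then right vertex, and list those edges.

Lex-smallest maximum matching: {(2,12), (3,1), (5,17), (6,20), (13,9), (14,0), (16,19), (21,7)}

|M| = 8 (so the lex-smallest maximum matching has 8 edges)
process left vertices in ascending order; for each, take the smallest-labelled available neighbour that still permits 8 edges overall, or leave it unmatched if none does
lex-smallest matching: {2-12, 3-1, 5-17, 6-20, 13-9, 14-0, 16-19, 21-7}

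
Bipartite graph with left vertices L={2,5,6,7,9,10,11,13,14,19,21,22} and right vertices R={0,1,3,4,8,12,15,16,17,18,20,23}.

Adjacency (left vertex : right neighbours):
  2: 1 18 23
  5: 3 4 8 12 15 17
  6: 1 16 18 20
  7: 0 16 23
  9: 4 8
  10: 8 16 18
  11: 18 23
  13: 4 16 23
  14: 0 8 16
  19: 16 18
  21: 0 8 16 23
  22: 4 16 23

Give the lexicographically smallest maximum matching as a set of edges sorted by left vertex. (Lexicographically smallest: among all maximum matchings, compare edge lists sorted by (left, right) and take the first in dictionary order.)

|M| = 9 (so the lex-smallest maximum matching has 9 edges)
process left vertices in ascending order; for each, take the smallest-labelled available neighbour that still permits 9 edges overall, or leave it unmatched if none does
lex-smallest matching: {2-1, 5-3, 6-20, 7-0, 9-4, 10-8, 11-18, 13-16, 21-23}

Lex-smallest maximum matching: {(2,1), (5,3), (6,20), (7,0), (9,4), (10,8), (11,18), (13,16), (21,23)}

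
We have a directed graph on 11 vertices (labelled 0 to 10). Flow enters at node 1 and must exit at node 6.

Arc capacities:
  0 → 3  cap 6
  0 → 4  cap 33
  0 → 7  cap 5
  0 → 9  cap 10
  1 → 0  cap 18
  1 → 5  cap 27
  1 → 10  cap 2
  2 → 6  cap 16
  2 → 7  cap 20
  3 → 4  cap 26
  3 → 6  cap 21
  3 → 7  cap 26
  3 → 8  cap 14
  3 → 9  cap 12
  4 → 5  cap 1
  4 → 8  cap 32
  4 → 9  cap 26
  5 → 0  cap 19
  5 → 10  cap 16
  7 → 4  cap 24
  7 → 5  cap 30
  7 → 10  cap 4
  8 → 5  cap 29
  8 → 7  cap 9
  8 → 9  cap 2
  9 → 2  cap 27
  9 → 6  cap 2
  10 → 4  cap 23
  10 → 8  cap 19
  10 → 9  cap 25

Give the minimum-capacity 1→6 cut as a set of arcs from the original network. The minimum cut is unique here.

augment #1: 1→0→3→6 push 6
augment #2: 1→0→9→6 push 2
augment #3: 1→0→9→2→6 push 8
augment #4: 1→10→9→2→6 push 2
augment #5: 1→0→4→9→2→6 push 2
augment #6: 1→5→10→9→2→6 push 4
max flow = 24; residual-reachable set from 1 gives S-side
cut edges (S→T): {(0,3), (2,6), (9,6)} total cap 24

Min-cut arcs: {(0,3), (2,6), (9,6)} (total capacity 24)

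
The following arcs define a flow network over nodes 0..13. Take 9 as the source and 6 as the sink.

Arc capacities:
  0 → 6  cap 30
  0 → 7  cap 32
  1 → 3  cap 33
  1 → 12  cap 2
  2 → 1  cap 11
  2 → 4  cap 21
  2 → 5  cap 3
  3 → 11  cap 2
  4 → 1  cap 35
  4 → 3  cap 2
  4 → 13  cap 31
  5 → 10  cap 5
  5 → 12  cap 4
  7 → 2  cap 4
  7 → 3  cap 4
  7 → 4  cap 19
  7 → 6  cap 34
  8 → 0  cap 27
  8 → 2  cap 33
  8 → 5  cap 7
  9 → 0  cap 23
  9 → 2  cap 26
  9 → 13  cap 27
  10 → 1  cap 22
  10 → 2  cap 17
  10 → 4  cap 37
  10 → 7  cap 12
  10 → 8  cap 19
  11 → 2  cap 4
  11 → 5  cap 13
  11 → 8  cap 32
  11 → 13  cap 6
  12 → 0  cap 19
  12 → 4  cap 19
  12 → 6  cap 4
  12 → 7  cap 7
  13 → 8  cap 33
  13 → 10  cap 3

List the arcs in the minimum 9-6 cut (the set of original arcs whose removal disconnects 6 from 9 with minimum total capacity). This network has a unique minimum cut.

augment #1: 9→0→6 push 23
augment #2: 9→2→1→12→6 push 2
augment #3: 9→2→5→12→6 push 2
augment #4: 9→13→8→0→6 push 7
augment #5: 9→13→10→7→6 push 3
augment #6: 9→2→5→10→7→6 push 1
augment #7: 9→13→8→0→7→6 push 17
augment #8: 9→2→4→13→8→0→7→6 push 3
augment #9: 9→2→1→3→11→5→10→7→6 push 2
augment #10: 9→2→4→13→8→5→10→7→6 push 2
augment #11: 9→2→4→13→8→5→12→7→6 push 2
max flow = 64; residual-reachable set from 9 gives S-side
cut edges (S→T): {(1,12), (5,10), (5,12), (8,0), (9,0), (13,10)} total cap 64

Min-cut arcs: {(1,12), (5,10), (5,12), (8,0), (9,0), (13,10)} (total capacity 64)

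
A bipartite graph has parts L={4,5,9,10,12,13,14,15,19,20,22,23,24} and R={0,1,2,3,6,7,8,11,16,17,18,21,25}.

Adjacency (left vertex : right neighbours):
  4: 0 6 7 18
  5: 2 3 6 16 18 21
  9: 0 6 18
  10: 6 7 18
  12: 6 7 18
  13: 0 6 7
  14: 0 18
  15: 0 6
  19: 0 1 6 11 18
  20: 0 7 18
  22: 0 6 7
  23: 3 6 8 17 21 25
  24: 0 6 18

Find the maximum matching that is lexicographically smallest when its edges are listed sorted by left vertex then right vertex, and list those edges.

Lex-smallest maximum matching: {(4,0), (5,2), (9,6), (10,7), (12,18), (19,1), (23,3)}

|M| = 7 (so the lex-smallest maximum matching has 7 edges)
process left vertices in ascending order; for each, take the smallest-labelled available neighbour that still permits 7 edges overall, or leave it unmatched if none does
lex-smallest matching: {4-0, 5-2, 9-6, 10-7, 12-18, 19-1, 23-3}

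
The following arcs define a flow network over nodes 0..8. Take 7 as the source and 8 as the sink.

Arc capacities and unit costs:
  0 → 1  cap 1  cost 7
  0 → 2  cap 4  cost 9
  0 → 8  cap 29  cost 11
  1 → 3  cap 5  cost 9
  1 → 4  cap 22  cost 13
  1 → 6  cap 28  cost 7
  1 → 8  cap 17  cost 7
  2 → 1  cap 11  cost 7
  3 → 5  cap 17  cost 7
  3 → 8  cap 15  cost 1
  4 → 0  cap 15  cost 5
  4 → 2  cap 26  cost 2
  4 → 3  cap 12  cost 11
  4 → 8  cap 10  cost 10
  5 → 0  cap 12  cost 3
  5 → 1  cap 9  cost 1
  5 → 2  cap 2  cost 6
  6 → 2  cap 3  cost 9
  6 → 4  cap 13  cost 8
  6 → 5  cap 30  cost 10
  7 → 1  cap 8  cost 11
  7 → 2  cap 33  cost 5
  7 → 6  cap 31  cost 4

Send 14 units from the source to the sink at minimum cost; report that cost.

Minimum cost for 14 units: 258

shortest-cost path #1: 7→1→8 push 8 @ unit cost 18 (adds 144)
shortest-cost path #2: 7→2→1→8 push 6 @ unit cost 19 (adds 114)
total cost = 258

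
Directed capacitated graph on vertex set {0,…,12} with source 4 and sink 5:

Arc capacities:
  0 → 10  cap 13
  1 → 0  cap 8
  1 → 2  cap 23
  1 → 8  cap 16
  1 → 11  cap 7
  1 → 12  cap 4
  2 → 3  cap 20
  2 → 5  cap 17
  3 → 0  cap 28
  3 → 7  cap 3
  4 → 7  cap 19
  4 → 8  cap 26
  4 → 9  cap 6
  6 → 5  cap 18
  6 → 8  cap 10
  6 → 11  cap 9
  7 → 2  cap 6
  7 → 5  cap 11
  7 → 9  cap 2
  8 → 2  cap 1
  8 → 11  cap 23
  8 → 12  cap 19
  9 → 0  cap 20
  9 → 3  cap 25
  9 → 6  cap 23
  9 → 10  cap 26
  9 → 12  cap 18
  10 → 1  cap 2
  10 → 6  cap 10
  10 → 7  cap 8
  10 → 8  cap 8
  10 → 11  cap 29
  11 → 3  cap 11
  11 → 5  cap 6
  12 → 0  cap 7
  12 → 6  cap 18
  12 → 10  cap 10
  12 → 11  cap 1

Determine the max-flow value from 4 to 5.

augment #1: 4→7→5 bottleneck 11, total now 11
augment #2: 4→7→2→5 bottleneck 6, total now 17
augment #3: 4→8→2→5 bottleneck 1, total now 18
augment #4: 4→8→11→5 bottleneck 6, total now 24
augment #5: 4→9→6→5 bottleneck 6, total now 30
augment #6: 4→7→9→6→5 bottleneck 2, total now 32
augment #7: 4→8→12→6→5 bottleneck 10, total now 42
augment #8: 4→8→12→10→1→2→5 bottleneck 2, total now 44

Maximum flow value: 44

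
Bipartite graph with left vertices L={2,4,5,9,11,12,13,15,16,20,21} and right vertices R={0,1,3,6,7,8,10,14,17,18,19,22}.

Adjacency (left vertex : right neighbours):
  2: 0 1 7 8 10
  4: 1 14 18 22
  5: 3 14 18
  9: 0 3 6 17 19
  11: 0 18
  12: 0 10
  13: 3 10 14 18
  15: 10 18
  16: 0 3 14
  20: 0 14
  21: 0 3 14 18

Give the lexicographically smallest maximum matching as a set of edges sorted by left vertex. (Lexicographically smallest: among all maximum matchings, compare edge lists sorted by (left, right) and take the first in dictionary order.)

Lex-smallest maximum matching: {(2,1), (4,22), (5,3), (9,6), (11,0), (12,10), (13,14), (15,18)}

|M| = 8 (so the lex-smallest maximum matching has 8 edges)
process left vertices in ascending order; for each, take the smallest-labelled available neighbour that still permits 8 edges overall, or leave it unmatched if none does
lex-smallest matching: {2-1, 4-22, 5-3, 9-6, 11-0, 12-10, 13-14, 15-18}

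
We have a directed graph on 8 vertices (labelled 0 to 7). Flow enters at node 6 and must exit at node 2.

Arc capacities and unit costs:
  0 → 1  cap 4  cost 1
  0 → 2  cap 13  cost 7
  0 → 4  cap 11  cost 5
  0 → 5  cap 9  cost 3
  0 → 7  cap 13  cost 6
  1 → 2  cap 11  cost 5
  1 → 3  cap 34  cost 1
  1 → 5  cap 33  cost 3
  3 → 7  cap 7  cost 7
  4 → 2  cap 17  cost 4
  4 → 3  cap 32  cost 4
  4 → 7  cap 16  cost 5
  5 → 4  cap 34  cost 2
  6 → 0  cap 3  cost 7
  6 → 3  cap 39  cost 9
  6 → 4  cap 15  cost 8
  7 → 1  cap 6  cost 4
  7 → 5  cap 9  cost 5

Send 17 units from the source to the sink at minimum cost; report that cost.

Minimum cost for 17 units: 206

shortest-cost path #1: 6→4→2 push 15 @ unit cost 12 (adds 180)
shortest-cost path #2: 6→0→1→2 push 2 @ unit cost 13 (adds 26)
total cost = 206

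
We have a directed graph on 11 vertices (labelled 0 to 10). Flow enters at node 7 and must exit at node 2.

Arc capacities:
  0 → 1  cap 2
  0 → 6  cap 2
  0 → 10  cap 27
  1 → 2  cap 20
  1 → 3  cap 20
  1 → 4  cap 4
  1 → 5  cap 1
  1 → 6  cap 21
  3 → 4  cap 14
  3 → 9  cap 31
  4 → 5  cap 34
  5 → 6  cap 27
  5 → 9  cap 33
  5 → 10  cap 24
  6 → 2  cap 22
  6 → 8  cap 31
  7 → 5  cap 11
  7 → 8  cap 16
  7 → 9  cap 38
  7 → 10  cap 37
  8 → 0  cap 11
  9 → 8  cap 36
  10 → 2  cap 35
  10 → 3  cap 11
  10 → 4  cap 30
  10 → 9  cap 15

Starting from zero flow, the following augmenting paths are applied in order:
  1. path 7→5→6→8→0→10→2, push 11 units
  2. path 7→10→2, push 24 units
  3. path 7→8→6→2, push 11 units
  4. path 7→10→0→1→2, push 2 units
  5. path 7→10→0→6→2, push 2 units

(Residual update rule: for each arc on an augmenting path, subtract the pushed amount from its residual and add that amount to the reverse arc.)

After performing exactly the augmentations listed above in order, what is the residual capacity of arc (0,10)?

Residual capacity of (0,10): 20

after path 1 (7→5→6→8→0→10→2, push 11): res(0,10)=16
after path 2 (7→10→2, push 24): res(0,10)=16
after path 3 (7→8→6→2, push 11): res(0,10)=16
after path 4 (7→10→0→1→2, push 2): res(0,10)=18
after path 5 (7→10→0→6→2, push 2): res(0,10)=20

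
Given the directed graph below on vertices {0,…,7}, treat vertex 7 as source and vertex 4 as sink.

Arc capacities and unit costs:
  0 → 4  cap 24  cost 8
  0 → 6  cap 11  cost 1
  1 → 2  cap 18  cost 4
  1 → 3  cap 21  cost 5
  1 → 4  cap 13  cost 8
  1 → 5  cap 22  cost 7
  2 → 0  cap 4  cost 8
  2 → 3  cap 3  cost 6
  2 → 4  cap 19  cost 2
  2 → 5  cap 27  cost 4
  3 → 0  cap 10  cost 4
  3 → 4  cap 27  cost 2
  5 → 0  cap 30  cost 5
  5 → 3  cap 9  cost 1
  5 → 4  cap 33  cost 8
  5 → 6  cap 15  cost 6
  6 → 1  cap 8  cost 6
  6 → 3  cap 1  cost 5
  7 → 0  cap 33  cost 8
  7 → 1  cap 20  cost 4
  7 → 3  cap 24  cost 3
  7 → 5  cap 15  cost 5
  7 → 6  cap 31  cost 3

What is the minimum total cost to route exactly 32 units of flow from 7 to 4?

shortest-cost path #1: 7→3→4 push 24 @ unit cost 5 (adds 120)
shortest-cost path #2: 7→5→3→4 push 3 @ unit cost 8 (adds 24)
shortest-cost path #3: 7→1→2→4 push 5 @ unit cost 10 (adds 50)
total cost = 194

Minimum cost for 32 units: 194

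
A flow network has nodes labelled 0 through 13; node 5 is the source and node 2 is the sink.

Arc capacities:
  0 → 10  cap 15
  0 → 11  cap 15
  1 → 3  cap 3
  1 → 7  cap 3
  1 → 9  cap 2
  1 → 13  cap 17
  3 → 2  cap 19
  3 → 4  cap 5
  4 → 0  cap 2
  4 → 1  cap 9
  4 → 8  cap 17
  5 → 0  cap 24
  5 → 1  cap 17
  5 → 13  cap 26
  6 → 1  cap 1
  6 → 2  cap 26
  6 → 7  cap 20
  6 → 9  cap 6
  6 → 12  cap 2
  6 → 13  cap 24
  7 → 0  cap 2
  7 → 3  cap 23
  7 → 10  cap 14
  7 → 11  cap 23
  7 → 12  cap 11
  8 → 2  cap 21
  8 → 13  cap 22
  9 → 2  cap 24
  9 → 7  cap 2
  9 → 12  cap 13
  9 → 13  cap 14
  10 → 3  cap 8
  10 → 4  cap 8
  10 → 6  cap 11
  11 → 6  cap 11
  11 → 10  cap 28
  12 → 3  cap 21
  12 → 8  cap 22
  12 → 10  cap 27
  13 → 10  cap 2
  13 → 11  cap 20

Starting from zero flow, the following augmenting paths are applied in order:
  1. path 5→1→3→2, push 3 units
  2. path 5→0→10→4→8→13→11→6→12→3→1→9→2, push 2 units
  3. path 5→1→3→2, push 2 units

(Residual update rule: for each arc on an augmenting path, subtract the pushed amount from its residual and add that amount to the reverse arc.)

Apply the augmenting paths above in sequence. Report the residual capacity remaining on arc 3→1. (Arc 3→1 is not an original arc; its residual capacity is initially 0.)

Residual capacity of (3,1): 3

after path 1 (5→1→3→2, push 3): res(3,1)=3
after path 2 (5→0→10→4→8→13→11→6→12→3→1→9→2, push 2): res(3,1)=1
after path 3 (5→1→3→2, push 2): res(3,1)=3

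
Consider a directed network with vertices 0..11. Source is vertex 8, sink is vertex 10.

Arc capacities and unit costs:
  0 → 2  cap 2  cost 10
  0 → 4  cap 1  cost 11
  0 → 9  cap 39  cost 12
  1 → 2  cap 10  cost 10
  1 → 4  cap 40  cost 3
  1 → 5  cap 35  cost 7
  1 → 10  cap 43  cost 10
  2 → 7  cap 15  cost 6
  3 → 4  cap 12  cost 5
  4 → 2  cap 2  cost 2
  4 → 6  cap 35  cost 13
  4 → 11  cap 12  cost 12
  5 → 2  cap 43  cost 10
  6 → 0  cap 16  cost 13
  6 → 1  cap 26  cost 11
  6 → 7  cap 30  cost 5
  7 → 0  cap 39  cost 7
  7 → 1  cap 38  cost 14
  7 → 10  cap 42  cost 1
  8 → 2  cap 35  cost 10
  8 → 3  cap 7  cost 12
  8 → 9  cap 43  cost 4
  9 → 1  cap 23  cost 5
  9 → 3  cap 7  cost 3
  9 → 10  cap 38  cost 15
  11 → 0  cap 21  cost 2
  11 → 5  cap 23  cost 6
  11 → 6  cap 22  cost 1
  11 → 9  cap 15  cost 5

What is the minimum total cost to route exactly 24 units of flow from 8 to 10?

Minimum cost for 24 units: 426

shortest-cost path #1: 8→2→7→10 push 15 @ unit cost 17 (adds 255)
shortest-cost path #2: 8→9→10 push 9 @ unit cost 19 (adds 171)
total cost = 426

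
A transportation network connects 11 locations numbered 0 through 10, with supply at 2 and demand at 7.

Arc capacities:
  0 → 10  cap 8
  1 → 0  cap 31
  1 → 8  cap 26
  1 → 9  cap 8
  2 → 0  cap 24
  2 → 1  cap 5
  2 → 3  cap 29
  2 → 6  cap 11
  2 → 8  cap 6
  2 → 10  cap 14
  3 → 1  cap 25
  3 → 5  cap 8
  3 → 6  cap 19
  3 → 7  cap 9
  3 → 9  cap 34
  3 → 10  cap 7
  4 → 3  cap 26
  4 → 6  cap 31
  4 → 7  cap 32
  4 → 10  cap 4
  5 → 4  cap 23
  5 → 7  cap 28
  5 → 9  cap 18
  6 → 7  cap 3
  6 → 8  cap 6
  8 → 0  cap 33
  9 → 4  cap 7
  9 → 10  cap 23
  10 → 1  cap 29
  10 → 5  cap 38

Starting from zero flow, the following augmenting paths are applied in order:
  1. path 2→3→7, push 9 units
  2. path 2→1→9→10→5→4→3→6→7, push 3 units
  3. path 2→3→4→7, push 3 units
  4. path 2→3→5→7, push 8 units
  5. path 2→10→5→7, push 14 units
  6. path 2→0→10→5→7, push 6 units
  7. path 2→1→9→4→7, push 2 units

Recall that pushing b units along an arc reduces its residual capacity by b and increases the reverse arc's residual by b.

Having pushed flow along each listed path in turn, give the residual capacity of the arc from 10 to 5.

after path 1 (2→3→7, push 9): res(10,5)=38
after path 2 (2→1→9→10→5→4→3→6→7, push 3): res(10,5)=35
after path 3 (2→3→4→7, push 3): res(10,5)=35
after path 4 (2→3→5→7, push 8): res(10,5)=35
after path 5 (2→10→5→7, push 14): res(10,5)=21
after path 6 (2→0→10→5→7, push 6): res(10,5)=15
after path 7 (2→1→9→4→7, push 2): res(10,5)=15

Residual capacity of (10,5): 15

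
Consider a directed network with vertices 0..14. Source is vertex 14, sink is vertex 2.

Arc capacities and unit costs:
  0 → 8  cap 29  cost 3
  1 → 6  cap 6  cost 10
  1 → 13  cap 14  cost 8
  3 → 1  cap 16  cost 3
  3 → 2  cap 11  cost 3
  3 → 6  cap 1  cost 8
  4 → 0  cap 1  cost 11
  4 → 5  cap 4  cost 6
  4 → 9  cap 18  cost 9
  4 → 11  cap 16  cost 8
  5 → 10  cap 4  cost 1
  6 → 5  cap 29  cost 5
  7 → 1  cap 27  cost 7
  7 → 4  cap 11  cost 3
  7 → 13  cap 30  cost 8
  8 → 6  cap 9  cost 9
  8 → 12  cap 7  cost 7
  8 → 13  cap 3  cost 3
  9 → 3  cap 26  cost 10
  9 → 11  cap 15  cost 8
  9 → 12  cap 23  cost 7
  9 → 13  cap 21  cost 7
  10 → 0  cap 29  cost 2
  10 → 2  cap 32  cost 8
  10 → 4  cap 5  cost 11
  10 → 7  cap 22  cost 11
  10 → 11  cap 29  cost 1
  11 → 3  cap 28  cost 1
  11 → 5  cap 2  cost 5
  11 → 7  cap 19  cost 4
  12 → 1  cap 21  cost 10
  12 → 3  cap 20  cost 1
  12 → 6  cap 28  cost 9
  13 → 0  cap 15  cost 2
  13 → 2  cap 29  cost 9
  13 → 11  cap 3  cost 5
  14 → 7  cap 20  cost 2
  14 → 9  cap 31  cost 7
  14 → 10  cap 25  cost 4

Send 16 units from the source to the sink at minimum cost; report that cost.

Minimum cost for 16 units: 159

shortest-cost path #1: 14→10→11→3→2 push 11 @ unit cost 9 (adds 99)
shortest-cost path #2: 14→10→2 push 5 @ unit cost 12 (adds 60)
total cost = 159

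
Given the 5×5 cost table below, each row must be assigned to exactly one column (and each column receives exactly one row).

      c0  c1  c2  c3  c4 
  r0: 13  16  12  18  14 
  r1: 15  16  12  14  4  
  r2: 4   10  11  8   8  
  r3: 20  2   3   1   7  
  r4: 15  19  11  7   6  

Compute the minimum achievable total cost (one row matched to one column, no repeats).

Minimum assignment cost: 29

optimal assignment: row0→col2 (cost 12), row1→col4 (cost 4), row2→col0 (cost 4), row3→col1 (cost 2), row4→col3 (cost 7)
total = 12 + 4 + 4 + 2 + 7 = 29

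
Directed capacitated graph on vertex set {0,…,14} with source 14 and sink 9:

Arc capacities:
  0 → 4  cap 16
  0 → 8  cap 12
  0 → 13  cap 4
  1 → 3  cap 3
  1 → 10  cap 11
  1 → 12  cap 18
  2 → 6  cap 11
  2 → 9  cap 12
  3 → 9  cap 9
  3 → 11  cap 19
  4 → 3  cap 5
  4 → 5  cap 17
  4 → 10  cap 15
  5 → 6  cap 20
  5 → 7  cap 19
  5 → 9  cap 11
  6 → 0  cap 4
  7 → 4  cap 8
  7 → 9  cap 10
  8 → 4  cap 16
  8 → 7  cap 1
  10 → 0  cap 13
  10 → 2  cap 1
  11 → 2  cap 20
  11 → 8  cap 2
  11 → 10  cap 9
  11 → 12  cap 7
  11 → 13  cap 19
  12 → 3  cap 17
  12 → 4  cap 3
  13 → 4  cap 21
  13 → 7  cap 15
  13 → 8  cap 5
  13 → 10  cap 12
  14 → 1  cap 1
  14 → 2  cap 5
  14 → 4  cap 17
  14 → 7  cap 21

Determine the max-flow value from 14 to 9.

Maximum flow value: 33

augment #1: 14→2→9 bottleneck 5, total now 5
augment #2: 14→7→9 bottleneck 10, total now 15
augment #3: 14→1→3→9 bottleneck 1, total now 16
augment #4: 14→4→3→9 bottleneck 5, total now 21
augment #5: 14→4→5→9 bottleneck 11, total now 32
augment #6: 14→4→10→2→9 bottleneck 1, total now 33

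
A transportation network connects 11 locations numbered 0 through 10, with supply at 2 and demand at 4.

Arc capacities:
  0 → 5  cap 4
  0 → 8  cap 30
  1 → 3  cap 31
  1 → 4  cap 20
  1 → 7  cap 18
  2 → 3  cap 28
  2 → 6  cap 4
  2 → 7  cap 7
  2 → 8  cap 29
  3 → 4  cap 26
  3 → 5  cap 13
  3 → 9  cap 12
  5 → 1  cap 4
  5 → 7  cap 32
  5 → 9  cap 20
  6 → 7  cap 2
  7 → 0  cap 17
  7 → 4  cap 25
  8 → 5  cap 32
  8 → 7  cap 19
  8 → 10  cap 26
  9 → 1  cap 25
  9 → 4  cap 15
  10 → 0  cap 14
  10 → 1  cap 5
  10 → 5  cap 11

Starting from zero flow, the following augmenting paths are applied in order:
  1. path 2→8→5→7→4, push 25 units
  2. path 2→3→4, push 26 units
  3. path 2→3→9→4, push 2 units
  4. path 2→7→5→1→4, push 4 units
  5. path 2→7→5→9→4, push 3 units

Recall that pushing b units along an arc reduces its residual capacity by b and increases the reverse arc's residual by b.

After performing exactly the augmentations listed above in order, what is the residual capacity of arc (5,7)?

after path 1 (2→8→5→7→4, push 25): res(5,7)=7
after path 2 (2→3→4, push 26): res(5,7)=7
after path 3 (2→3→9→4, push 2): res(5,7)=7
after path 4 (2→7→5→1→4, push 4): res(5,7)=11
after path 5 (2→7→5→9→4, push 3): res(5,7)=14

Residual capacity of (5,7): 14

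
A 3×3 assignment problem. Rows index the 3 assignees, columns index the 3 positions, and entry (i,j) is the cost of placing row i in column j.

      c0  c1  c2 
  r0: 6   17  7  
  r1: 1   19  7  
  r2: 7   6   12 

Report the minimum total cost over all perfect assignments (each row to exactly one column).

Minimum assignment cost: 14

optimal assignment: row0→col2 (cost 7), row1→col0 (cost 1), row2→col1 (cost 6)
total = 7 + 1 + 6 = 14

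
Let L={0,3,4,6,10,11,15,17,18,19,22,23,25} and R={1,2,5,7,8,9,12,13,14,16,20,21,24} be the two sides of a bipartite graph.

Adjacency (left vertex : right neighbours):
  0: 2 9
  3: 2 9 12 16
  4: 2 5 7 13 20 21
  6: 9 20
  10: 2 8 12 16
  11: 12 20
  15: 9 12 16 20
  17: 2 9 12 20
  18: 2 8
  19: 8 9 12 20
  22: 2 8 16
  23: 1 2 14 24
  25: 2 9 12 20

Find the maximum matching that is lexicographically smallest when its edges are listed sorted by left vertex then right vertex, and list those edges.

|M| = 8 (so the lex-smallest maximum matching has 8 edges)
process left vertices in ascending order; for each, take the smallest-labelled available neighbour that still permits 8 edges overall, or leave it unmatched if none does
lex-smallest matching: {0-2, 3-9, 4-5, 6-20, 10-8, 11-12, 15-16, 23-1}

Lex-smallest maximum matching: {(0,2), (3,9), (4,5), (6,20), (10,8), (11,12), (15,16), (23,1)}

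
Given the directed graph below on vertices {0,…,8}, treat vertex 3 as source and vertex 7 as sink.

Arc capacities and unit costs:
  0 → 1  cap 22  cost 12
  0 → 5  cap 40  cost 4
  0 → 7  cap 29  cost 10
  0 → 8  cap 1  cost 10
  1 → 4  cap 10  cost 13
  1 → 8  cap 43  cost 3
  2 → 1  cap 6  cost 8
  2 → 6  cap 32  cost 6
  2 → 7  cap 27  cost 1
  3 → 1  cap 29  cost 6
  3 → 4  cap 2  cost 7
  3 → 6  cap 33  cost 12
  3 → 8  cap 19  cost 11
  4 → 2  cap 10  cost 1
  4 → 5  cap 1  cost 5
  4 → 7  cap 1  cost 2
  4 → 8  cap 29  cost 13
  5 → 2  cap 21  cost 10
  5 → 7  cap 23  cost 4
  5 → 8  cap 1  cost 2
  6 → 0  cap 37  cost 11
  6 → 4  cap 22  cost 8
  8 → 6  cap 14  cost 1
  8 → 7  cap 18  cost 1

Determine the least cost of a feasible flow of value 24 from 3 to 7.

shortest-cost path #1: 3→4→7 push 1 @ unit cost 9 (adds 9)
shortest-cost path #2: 3→4→2→7 push 1 @ unit cost 9 (adds 9)
shortest-cost path #3: 3→1→8→7 push 18 @ unit cost 10 (adds 180)
shortest-cost path #4: 3→1→8→6→4→2→7 push 4 @ unit cost 20 (adds 80)
total cost = 278

Minimum cost for 24 units: 278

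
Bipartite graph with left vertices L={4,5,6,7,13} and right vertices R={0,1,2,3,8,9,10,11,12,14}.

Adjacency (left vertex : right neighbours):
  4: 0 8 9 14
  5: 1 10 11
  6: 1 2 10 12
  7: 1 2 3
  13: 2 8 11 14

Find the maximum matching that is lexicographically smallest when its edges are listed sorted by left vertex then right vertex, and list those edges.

|M| = 5 (so the lex-smallest maximum matching has 5 edges)
process left vertices in ascending order; for each, take the smallest-labelled available neighbour that still permits 5 edges overall, or leave it unmatched if none does
lex-smallest matching: {4-0, 5-1, 6-2, 7-3, 13-8}

Lex-smallest maximum matching: {(4,0), (5,1), (6,2), (7,3), (13,8)}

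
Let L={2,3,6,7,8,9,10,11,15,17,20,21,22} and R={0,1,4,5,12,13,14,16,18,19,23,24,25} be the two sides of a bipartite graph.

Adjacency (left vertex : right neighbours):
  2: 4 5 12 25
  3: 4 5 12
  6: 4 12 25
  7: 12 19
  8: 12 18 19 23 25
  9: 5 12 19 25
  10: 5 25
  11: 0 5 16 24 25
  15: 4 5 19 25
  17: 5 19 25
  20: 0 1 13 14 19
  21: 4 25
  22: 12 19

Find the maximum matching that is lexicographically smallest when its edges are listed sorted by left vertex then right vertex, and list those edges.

|M| = 8 (so the lex-smallest maximum matching has 8 edges)
process left vertices in ascending order; for each, take the smallest-labelled available neighbour that still permits 8 edges overall, or leave it unmatched if none does
lex-smallest matching: {2-4, 3-5, 6-12, 7-19, 8-18, 9-25, 11-0, 20-1}

Lex-smallest maximum matching: {(2,4), (3,5), (6,12), (7,19), (8,18), (9,25), (11,0), (20,1)}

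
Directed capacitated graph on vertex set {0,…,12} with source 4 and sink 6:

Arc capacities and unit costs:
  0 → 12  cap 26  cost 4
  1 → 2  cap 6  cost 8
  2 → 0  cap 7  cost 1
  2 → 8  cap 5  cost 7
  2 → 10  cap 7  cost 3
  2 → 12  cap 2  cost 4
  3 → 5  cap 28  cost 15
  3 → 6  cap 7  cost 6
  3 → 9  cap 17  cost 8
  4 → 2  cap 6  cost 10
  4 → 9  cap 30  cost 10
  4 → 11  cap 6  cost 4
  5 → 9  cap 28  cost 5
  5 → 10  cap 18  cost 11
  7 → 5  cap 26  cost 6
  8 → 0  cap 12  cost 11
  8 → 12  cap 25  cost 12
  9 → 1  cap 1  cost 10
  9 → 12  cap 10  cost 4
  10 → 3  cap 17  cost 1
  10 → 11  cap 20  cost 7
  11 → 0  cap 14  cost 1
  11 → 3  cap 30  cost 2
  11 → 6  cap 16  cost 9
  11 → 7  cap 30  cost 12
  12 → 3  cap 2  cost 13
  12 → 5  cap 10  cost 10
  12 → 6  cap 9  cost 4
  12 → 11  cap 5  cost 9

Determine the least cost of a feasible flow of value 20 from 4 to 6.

shortest-cost path #1: 4→11→3→6 push 6 @ unit cost 12 (adds 72)
shortest-cost path #2: 4→9→12→6 push 9 @ unit cost 18 (adds 162)
shortest-cost path #3: 4→2→10→3→6 push 1 @ unit cost 20 (adds 20)
shortest-cost path #4: 4→2→10→3→11→6 push 4 @ unit cost 21 (adds 84)
total cost = 338

Minimum cost for 20 units: 338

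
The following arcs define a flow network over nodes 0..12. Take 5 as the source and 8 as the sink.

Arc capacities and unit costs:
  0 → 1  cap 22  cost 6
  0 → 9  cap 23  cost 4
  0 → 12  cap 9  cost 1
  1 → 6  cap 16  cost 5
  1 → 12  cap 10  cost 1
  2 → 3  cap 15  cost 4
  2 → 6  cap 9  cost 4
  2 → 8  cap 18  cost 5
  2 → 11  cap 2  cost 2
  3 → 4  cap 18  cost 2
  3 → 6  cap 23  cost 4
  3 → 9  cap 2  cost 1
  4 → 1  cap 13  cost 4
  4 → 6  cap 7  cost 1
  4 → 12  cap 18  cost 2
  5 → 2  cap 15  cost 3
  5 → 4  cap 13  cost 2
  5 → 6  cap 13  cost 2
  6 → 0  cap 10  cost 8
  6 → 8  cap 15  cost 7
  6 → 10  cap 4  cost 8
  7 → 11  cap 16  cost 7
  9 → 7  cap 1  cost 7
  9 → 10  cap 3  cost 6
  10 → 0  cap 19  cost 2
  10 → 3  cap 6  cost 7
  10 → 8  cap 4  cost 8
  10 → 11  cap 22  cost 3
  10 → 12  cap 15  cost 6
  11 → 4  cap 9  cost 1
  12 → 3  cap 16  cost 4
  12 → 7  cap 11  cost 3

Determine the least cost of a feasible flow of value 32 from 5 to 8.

shortest-cost path #1: 5→2→8 push 15 @ unit cost 8 (adds 120)
shortest-cost path #2: 5→6→8 push 13 @ unit cost 9 (adds 117)
shortest-cost path #3: 5→4→6→8 push 2 @ unit cost 10 (adds 20)
shortest-cost path #4: 5→4→6→10→8 push 2 @ unit cost 19 (adds 38)
total cost = 295

Minimum cost for 32 units: 295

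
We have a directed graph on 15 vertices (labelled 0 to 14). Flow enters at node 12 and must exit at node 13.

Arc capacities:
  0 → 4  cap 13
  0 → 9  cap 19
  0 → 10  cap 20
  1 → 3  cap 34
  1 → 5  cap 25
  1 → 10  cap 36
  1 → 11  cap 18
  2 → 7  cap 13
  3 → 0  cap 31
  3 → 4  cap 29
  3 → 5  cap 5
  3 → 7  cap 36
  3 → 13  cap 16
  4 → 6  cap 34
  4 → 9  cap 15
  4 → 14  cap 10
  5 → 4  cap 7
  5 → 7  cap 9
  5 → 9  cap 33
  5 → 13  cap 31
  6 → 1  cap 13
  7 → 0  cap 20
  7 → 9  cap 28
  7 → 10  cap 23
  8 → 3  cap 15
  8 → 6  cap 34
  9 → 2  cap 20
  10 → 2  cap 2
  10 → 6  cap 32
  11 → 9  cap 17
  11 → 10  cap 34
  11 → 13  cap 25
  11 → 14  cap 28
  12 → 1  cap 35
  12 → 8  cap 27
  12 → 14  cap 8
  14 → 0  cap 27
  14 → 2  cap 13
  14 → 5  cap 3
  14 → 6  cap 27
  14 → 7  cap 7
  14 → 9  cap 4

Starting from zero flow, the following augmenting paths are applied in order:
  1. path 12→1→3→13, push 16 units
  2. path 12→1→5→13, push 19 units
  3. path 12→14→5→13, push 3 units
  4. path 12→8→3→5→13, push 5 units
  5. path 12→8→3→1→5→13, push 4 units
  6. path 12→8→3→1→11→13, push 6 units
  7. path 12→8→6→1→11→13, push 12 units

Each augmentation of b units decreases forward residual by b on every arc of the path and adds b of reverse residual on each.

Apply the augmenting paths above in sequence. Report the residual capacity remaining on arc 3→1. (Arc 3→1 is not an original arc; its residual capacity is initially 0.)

after path 1 (12→1→3→13, push 16): res(3,1)=16
after path 2 (12→1→5→13, push 19): res(3,1)=16
after path 3 (12→14→5→13, push 3): res(3,1)=16
after path 4 (12→8→3→5→13, push 5): res(3,1)=16
after path 5 (12→8→3→1→5→13, push 4): res(3,1)=12
after path 6 (12→8→3→1→11→13, push 6): res(3,1)=6
after path 7 (12→8→6→1→11→13, push 12): res(3,1)=6

Residual capacity of (3,1): 6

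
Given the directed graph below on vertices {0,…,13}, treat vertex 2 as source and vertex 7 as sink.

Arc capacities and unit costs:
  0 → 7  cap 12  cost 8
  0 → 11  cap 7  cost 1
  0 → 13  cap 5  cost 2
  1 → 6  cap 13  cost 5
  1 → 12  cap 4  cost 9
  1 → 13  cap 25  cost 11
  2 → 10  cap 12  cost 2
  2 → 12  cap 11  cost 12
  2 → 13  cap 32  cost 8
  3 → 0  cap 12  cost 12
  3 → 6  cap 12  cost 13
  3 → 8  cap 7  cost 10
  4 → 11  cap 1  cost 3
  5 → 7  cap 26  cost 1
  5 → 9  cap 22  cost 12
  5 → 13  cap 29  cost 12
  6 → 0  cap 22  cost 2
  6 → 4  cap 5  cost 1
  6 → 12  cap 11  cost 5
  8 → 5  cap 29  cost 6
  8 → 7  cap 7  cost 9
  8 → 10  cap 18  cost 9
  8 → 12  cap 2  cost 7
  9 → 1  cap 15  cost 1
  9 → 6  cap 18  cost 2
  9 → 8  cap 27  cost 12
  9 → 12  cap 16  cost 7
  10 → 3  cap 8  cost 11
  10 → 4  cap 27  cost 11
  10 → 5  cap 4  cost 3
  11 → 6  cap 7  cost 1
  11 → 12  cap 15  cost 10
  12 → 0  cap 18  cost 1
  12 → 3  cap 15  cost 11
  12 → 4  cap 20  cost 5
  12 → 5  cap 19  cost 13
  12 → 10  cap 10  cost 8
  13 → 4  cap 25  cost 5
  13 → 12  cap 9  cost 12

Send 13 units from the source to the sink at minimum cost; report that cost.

Minimum cost for 13 units: 213

shortest-cost path #1: 2→10→5→7 push 4 @ unit cost 6 (adds 24)
shortest-cost path #2: 2→12→0→7 push 9 @ unit cost 21 (adds 189)
total cost = 213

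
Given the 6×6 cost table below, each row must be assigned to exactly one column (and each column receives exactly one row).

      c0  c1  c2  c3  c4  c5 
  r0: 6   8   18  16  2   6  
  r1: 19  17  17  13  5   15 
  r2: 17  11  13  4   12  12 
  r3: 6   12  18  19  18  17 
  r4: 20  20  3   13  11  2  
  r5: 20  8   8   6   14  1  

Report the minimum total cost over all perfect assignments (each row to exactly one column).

optimal assignment: row0→col1 (cost 8), row1→col4 (cost 5), row2→col3 (cost 4), row3→col0 (cost 6), row4→col2 (cost 3), row5→col5 (cost 1)
total = 8 + 5 + 4 + 6 + 3 + 1 = 27

Minimum assignment cost: 27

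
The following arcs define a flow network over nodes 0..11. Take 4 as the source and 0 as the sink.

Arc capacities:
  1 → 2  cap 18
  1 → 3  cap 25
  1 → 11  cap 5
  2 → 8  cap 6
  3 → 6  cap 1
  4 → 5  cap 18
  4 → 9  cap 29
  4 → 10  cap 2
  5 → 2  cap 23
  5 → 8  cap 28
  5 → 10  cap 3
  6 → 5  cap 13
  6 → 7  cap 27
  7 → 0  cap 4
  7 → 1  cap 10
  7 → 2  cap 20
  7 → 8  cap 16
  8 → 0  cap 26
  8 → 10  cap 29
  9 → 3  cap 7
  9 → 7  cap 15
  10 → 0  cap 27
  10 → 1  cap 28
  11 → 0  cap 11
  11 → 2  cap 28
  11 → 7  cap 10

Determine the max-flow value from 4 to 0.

Maximum flow value: 36

augment #1: 4→10→0 bottleneck 2, total now 2
augment #2: 4→5→8→0 bottleneck 18, total now 20
augment #3: 4→9→7→0 bottleneck 4, total now 24
augment #4: 4→9→7→8→0 bottleneck 8, total now 32
augment #5: 4→9→7→1→11→0 bottleneck 3, total now 35
augment #6: 4→9→3→6→5→10→0 bottleneck 1, total now 36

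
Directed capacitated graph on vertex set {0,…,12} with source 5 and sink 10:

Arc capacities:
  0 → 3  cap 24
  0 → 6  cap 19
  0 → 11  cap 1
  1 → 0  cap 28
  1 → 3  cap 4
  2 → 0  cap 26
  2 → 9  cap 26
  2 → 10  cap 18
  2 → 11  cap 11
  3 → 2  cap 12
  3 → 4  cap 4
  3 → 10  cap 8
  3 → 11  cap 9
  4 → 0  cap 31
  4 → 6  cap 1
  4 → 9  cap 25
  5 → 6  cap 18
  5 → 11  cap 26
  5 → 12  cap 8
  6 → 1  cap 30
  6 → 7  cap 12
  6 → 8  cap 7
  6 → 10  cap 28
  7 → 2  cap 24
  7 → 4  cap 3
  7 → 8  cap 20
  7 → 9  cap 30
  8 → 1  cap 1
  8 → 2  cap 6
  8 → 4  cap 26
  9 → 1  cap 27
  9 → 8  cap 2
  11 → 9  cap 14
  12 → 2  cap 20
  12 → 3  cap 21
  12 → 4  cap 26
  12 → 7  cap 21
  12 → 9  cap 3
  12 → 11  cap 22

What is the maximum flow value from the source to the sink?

augment #1: 5→6→10 bottleneck 18, total now 18
augment #2: 5→12→2→10 bottleneck 8, total now 26
augment #3: 5→11→9→1→3→10 bottleneck 4, total now 30
augment #4: 5→11→9→8→2→10 bottleneck 2, total now 32
augment #5: 5→11→9→1→0→3→10 bottleneck 4, total now 36
augment #6: 5→11→9→1→0→6→10 bottleneck 4, total now 40

Maximum flow value: 40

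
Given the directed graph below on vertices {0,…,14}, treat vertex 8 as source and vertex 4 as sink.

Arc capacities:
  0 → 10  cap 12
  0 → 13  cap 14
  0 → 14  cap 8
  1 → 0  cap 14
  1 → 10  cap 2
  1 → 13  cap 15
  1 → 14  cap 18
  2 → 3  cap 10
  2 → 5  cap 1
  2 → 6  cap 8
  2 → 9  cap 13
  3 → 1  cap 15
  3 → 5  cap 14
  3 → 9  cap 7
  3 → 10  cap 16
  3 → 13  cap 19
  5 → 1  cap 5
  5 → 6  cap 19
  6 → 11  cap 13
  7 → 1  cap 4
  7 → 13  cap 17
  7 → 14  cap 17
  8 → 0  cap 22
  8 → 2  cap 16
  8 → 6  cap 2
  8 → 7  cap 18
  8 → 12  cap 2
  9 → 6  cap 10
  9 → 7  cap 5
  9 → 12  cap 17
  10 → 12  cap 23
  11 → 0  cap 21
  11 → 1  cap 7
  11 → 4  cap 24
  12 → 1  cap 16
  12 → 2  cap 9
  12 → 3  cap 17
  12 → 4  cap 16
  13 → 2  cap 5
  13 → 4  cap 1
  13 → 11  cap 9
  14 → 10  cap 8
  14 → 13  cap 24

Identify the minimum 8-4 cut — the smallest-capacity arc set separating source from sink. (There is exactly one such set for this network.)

augment #1: 8→12→4 push 2
augment #2: 8→0→13→4 push 1
augment #3: 8→6→11→4 push 2
augment #4: 8→0→10→12→4 push 12
augment #5: 8→0→13→11→4 push 9
augment #6: 8→2→6→11→4 push 8
augment #7: 8→2→9→12→4 push 2
augment #8: 8→2→5→6→11→4 push 1
augment #9: 8→2→9→6→11→4 push 2
max flow = 39; residual-reachable set from 8 gives S-side
cut edges (S→T): {(6,11), (12,4), (13,4), (13,11)} total cap 39

Min-cut arcs: {(6,11), (12,4), (13,4), (13,11)} (total capacity 39)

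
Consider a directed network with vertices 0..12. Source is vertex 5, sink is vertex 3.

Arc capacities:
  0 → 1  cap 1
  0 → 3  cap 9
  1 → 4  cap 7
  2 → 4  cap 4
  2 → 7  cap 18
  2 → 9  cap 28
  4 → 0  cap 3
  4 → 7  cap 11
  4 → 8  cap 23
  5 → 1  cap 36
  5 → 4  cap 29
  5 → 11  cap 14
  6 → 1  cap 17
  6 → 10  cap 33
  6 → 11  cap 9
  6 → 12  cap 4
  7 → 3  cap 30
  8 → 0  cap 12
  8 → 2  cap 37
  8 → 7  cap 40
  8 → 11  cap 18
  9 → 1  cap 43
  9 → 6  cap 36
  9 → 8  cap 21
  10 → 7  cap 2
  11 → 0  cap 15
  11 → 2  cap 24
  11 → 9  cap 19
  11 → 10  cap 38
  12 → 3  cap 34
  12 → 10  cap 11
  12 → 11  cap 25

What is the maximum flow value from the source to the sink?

augment #1: 5→4→0→3 bottleneck 3, total now 3
augment #2: 5→4→7→3 bottleneck 11, total now 14
augment #3: 5→11→0→3 bottleneck 6, total now 20
augment #4: 5→4→8→7→3 bottleneck 15, total now 35
augment #5: 5→11→2→7→3 bottleneck 4, total now 39
augment #6: 5→11→9→6→12→3 bottleneck 4, total now 43

Maximum flow value: 43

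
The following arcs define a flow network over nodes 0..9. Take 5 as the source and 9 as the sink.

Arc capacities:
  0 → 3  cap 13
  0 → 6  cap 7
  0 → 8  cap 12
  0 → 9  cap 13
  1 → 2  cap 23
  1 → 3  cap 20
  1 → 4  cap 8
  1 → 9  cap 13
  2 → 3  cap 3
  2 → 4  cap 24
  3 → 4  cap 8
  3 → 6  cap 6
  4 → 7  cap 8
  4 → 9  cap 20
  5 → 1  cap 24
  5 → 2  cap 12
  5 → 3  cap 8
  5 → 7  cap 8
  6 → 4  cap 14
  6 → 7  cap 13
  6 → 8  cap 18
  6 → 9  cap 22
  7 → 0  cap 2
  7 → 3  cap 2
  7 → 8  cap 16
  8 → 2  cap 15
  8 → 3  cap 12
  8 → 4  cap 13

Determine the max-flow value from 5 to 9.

augment #1: 5→1→9 bottleneck 13, total now 13
augment #2: 5→1→4→9 bottleneck 8, total now 21
augment #3: 5→2→4→9 bottleneck 12, total now 33
augment #4: 5→3→6→9 bottleneck 6, total now 39
augment #5: 5→7→0→9 bottleneck 2, total now 41

Maximum flow value: 41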